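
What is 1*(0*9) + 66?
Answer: 66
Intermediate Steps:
1*(0*9) + 66 = 1*0 + 66 = 0 + 66 = 66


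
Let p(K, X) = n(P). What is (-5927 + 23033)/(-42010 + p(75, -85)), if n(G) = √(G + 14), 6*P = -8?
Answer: -1077934590/2647260131 - 8553*√114/2647260131 ≈ -0.40722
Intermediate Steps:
P = -4/3 (P = (⅙)*(-8) = -4/3 ≈ -1.3333)
n(G) = √(14 + G)
p(K, X) = √114/3 (p(K, X) = √(14 - 4/3) = √(38/3) = √114/3)
(-5927 + 23033)/(-42010 + p(75, -85)) = (-5927 + 23033)/(-42010 + √114/3) = 17106/(-42010 + √114/3)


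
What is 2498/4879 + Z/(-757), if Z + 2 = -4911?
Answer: 25861513/3693403 ≈ 7.0021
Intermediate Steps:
Z = -4913 (Z = -2 - 4911 = -4913)
2498/4879 + Z/(-757) = 2498/4879 - 4913/(-757) = 2498*(1/4879) - 4913*(-1/757) = 2498/4879 + 4913/757 = 25861513/3693403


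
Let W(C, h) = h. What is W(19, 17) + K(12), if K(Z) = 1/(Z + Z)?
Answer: 409/24 ≈ 17.042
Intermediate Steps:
K(Z) = 1/(2*Z)
W(19, 17) + K(12) = 17 + (1/2)/12 = 17 + (1/2)*(1/12) = 17 + 1/24 = 409/24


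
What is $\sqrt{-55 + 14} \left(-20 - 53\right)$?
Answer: $- 73 i \sqrt{41} \approx - 467.43 i$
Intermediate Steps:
$\sqrt{-55 + 14} \left(-20 - 53\right) = \sqrt{-41} \left(-73\right) = i \sqrt{41} \left(-73\right) = - 73 i \sqrt{41}$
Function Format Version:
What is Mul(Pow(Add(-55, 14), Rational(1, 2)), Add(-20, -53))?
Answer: Mul(-73, I, Pow(41, Rational(1, 2))) ≈ Mul(-467.43, I)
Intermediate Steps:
Mul(Pow(Add(-55, 14), Rational(1, 2)), Add(-20, -53)) = Mul(Pow(-41, Rational(1, 2)), -73) = Mul(Mul(I, Pow(41, Rational(1, 2))), -73) = Mul(-73, I, Pow(41, Rational(1, 2)))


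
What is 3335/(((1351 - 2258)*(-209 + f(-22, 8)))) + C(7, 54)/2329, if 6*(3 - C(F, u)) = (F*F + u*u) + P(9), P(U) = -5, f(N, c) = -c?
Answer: -266219104/1375174353 ≈ -0.19359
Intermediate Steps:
C(F, u) = 23/6 - F²/6 - u²/6 (C(F, u) = 3 - ((F*F + u*u) - 5)/6 = 3 - ((F² + u²) - 5)/6 = 3 - (-5 + F² + u²)/6 = 3 + (⅚ - F²/6 - u²/6) = 23/6 - F²/6 - u²/6)
3335/(((1351 - 2258)*(-209 + f(-22, 8)))) + C(7, 54)/2329 = 3335/(((1351 - 2258)*(-209 - 1*8))) + (23/6 - ⅙*7² - ⅙*54²)/2329 = 3335/((-907*(-209 - 8))) + (23/6 - ⅙*49 - ⅙*2916)*(1/2329) = 3335/((-907*(-217))) + (23/6 - 49/6 - 486)*(1/2329) = 3335/196819 - 1471/3*1/2329 = 3335*(1/196819) - 1471/6987 = 3335/196819 - 1471/6987 = -266219104/1375174353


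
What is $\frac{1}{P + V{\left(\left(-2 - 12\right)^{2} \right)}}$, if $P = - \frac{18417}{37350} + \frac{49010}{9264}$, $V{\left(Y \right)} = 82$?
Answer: $\frac{9611400}{834243367} \approx 0.011521$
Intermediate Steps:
$P = \frac{46108567}{9611400}$ ($P = \left(-18417\right) \frac{1}{37350} + 49010 \cdot \frac{1}{9264} = - \frac{6139}{12450} + \frac{24505}{4632} = \frac{46108567}{9611400} \approx 4.7973$)
$\frac{1}{P + V{\left(\left(-2 - 12\right)^{2} \right)}} = \frac{1}{\frac{46108567}{9611400} + 82} = \frac{1}{\frac{834243367}{9611400}} = \frac{9611400}{834243367}$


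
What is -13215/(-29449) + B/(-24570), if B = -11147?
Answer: 93280079/103365990 ≈ 0.90242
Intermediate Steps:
-13215/(-29449) + B/(-24570) = -13215/(-29449) - 11147/(-24570) = -13215*(-1/29449) - 11147*(-1/24570) = 13215/29449 + 11147/24570 = 93280079/103365990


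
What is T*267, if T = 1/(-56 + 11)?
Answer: -89/15 ≈ -5.9333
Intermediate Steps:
T = -1/45 (T = 1/(-45) = -1/45 ≈ -0.022222)
T*267 = -1/45*267 = -89/15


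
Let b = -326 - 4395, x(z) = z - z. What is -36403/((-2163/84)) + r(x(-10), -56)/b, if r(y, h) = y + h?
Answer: 687440020/486263 ≈ 1413.7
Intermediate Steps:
x(z) = 0
r(y, h) = h + y
b = -4721
-36403/((-2163/84)) + r(x(-10), -56)/b = -36403/((-2163/84)) + (-56 + 0)/(-4721) = -36403/((-2163*1/84)) - 56*(-1/4721) = -36403/(-103/4) + 56/4721 = -36403*(-4/103) + 56/4721 = 145612/103 + 56/4721 = 687440020/486263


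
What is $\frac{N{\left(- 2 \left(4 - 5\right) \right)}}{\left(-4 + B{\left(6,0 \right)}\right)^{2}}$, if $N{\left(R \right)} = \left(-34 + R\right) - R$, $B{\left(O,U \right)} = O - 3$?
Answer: $-34$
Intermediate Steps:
$B{\left(O,U \right)} = -3 + O$ ($B{\left(O,U \right)} = O - 3 = -3 + O$)
$N{\left(R \right)} = -34$
$\frac{N{\left(- 2 \left(4 - 5\right) \right)}}{\left(-4 + B{\left(6,0 \right)}\right)^{2}} = - \frac{34}{\left(-4 + \left(-3 + 6\right)\right)^{2}} = - \frac{34}{\left(-4 + 3\right)^{2}} = - \frac{34}{\left(-1\right)^{2}} = - \frac{34}{1} = \left(-34\right) 1 = -34$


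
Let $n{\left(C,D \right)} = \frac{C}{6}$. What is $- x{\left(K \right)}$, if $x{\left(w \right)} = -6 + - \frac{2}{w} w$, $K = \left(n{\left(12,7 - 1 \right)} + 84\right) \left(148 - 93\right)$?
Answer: $8$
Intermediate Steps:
$n{\left(C,D \right)} = \frac{C}{6}$ ($n{\left(C,D \right)} = C \frac{1}{6} = \frac{C}{6}$)
$K = 4730$ ($K = \left(\frac{1}{6} \cdot 12 + 84\right) \left(148 - 93\right) = \left(2 + 84\right) 55 = 86 \cdot 55 = 4730$)
$x{\left(w \right)} = -8$ ($x{\left(w \right)} = -6 - 2 = -8$)
$- x{\left(K \right)} = \left(-1\right) \left(-8\right) = 8$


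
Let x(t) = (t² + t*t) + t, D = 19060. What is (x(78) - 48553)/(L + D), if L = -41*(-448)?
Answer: -36307/37428 ≈ -0.97005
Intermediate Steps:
x(t) = t + 2*t² (x(t) = (t² + t²) + t = 2*t² + t = t + 2*t²)
L = 18368
(x(78) - 48553)/(L + D) = (78*(1 + 2*78) - 48553)/(18368 + 19060) = (78*(1 + 156) - 48553)/37428 = (78*157 - 48553)*(1/37428) = (12246 - 48553)*(1/37428) = -36307*1/37428 = -36307/37428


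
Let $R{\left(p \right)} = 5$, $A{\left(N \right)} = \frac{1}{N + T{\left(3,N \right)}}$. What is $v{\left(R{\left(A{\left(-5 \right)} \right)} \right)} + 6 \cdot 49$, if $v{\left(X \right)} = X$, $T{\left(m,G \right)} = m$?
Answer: $299$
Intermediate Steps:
$A{\left(N \right)} = \frac{1}{3 + N}$ ($A{\left(N \right)} = \frac{1}{N + 3} = \frac{1}{3 + N}$)
$v{\left(R{\left(A{\left(-5 \right)} \right)} \right)} + 6 \cdot 49 = 5 + 6 \cdot 49 = 5 + 294 = 299$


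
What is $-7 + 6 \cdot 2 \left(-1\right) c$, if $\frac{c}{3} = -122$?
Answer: $4385$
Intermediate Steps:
$c = -366$ ($c = 3 \left(-122\right) = -366$)
$-7 + 6 \cdot 2 \left(-1\right) c = -7 + 6 \cdot 2 \left(-1\right) \left(-366\right) = -7 + 12 \left(-1\right) \left(-366\right) = -7 - -4392 = -7 + 4392 = 4385$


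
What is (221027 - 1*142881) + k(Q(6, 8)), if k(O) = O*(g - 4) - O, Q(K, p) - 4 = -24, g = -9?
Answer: 78426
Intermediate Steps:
Q(K, p) = -20 (Q(K, p) = 4 - 24 = -20)
k(O) = -14*O (k(O) = O*(-9 - 4) - O = O*(-13) - O = -13*O - O = -14*O)
(221027 - 1*142881) + k(Q(6, 8)) = (221027 - 1*142881) - 14*(-20) = (221027 - 142881) + 280 = 78146 + 280 = 78426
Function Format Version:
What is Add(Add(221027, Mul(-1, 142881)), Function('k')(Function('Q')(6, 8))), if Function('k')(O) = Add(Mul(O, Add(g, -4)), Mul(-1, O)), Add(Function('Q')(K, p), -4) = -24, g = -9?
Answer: 78426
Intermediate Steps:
Function('Q')(K, p) = -20 (Function('Q')(K, p) = Add(4, -24) = -20)
Function('k')(O) = Mul(-14, O) (Function('k')(O) = Add(Mul(O, Add(-9, -4)), Mul(-1, O)) = Add(Mul(O, -13), Mul(-1, O)) = Add(Mul(-13, O), Mul(-1, O)) = Mul(-14, O))
Add(Add(221027, Mul(-1, 142881)), Function('k')(Function('Q')(6, 8))) = Add(Add(221027, Mul(-1, 142881)), Mul(-14, -20)) = Add(Add(221027, -142881), 280) = Add(78146, 280) = 78426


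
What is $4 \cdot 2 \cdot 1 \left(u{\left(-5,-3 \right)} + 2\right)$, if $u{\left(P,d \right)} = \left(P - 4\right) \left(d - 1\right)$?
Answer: $304$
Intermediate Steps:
$u{\left(P,d \right)} = \left(-1 + d\right) \left(-4 + P\right)$ ($u{\left(P,d \right)} = \left(-4 + P\right) \left(-1 + d\right) = \left(-1 + d\right) \left(-4 + P\right)$)
$4 \cdot 2 \cdot 1 \left(u{\left(-5,-3 \right)} + 2\right) = 4 \cdot 2 \cdot 1 \left(\left(4 - -5 - -12 - -15\right) + 2\right) = 8 \cdot 1 \left(\left(4 + 5 + 12 + 15\right) + 2\right) = 8 \cdot 1 \left(36 + 2\right) = 8 \cdot 1 \cdot 38 = 8 \cdot 38 = 304$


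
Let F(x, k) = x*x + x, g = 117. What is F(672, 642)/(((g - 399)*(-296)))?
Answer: 9422/1739 ≈ 5.4181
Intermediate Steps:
F(x, k) = x + x² (F(x, k) = x² + x = x + x²)
F(672, 642)/(((g - 399)*(-296))) = (672*(1 + 672))/(((117 - 399)*(-296))) = (672*673)/((-282*(-296))) = 452256/83472 = 452256*(1/83472) = 9422/1739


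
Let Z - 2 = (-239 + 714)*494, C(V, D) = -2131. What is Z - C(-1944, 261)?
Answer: 236783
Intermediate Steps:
Z = 234652 (Z = 2 + (-239 + 714)*494 = 2 + 475*494 = 2 + 234650 = 234652)
Z - C(-1944, 261) = 234652 - 1*(-2131) = 234652 + 2131 = 236783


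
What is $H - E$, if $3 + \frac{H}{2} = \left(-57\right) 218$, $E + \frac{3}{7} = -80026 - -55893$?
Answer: $- \frac{5072}{7} \approx -724.57$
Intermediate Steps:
$E = - \frac{168934}{7}$ ($E = - \frac{3}{7} - 24133 = - \frac{168934}{7} \approx -24133.0$)
$H = -24858$ ($H = -6 + 2 \left(\left(-57\right) 218\right) = -6 + 2 \left(-12426\right) = -6 - 24852 = -24858$)
$H - E = -24858 - - \frac{168934}{7} = -24858 + \frac{168934}{7} = - \frac{5072}{7}$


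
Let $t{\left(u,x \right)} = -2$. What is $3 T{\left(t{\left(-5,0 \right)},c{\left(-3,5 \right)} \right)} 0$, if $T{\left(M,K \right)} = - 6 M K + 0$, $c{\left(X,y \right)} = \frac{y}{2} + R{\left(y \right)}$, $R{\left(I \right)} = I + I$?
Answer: $0$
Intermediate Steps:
$R{\left(I \right)} = 2 I$
$c{\left(X,y \right)} = \frac{5 y}{2}$ ($c{\left(X,y \right)} = \frac{y}{2} + 2 y = \frac{5 y}{2}$)
$T{\left(M,K \right)} = - 6 K M$ ($T{\left(M,K \right)} = - 6 K M + 0 = - 6 K M$)
$3 T{\left(t{\left(-5,0 \right)},c{\left(-3,5 \right)} \right)} 0 = 3 \left(\left(-6\right) \frac{5}{2} \cdot 5 \left(-2\right)\right) 0 = 3 \left(\left(-6\right) \frac{25}{2} \left(-2\right)\right) 0 = 3 \cdot 150 \cdot 0 = 450 \cdot 0 = 0$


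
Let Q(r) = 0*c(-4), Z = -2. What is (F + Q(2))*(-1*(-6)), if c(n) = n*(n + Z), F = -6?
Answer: -36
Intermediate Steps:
c(n) = n*(-2 + n) (c(n) = n*(n - 2) = n*(-2 + n))
Q(r) = 0 (Q(r) = 0*(-4*(-2 - 4)) = 0*(-4*(-6)) = 0*24 = 0)
(F + Q(2))*(-1*(-6)) = (-6 + 0)*(-1*(-6)) = -6*6 = -36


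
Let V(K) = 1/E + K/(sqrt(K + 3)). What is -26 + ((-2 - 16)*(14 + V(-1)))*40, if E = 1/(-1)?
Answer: -9386 + 360*sqrt(2) ≈ -8876.9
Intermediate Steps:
E = -1
V(K) = -1 + K/sqrt(3 + K) (V(K) = 1/(-1) + K/(sqrt(K + 3)) = 1*(-1) + K/(sqrt(3 + K)) = -1 + K/sqrt(3 + K))
-26 + ((-2 - 16)*(14 + V(-1)))*40 = -26 + ((-2 - 16)*(14 + (-1 - 1/sqrt(3 - 1))))*40 = -26 - 18*(14 + (-1 - 1/sqrt(2)))*40 = -26 - 18*(14 + (-1 - sqrt(2)/2))*40 = -26 - 18*(13 - sqrt(2)/2)*40 = -26 + (-234 + 9*sqrt(2))*40 = -26 + (-9360 + 360*sqrt(2)) = -9386 + 360*sqrt(2)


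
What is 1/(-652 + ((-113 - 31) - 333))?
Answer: -1/1129 ≈ -0.00088574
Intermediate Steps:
1/(-652 + ((-113 - 31) - 333)) = 1/(-652 + (-144 - 333)) = 1/(-652 - 477) = 1/(-1129) = -1/1129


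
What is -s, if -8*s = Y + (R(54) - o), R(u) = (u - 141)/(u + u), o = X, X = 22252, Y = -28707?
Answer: -1834553/288 ≈ -6370.0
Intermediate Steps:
o = 22252
R(u) = (-141 + u)/(2*u) (R(u) = (-141 + u)/((2*u)) = (-141 + u)*(1/(2*u)) = (-141 + u)/(2*u))
s = 1834553/288 (s = -(-28707 + ((1/2)*(-141 + 54)/54 - 1*22252))/8 = -(-28707 + ((1/2)*(1/54)*(-87) - 22252))/8 = -(-28707 + (-29/36 - 22252))/8 = -(-28707 - 801101/36)/8 = -1/8*(-1834553/36) = 1834553/288 ≈ 6370.0)
-s = -1*1834553/288 = -1834553/288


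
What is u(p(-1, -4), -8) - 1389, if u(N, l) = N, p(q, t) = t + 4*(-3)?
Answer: -1405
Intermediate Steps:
p(q, t) = -12 + t (p(q, t) = t - 12 = -12 + t)
u(p(-1, -4), -8) - 1389 = (-12 - 4) - 1389 = -16 - 1389 = -1405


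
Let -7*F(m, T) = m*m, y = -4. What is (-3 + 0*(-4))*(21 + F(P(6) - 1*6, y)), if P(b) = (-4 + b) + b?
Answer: -429/7 ≈ -61.286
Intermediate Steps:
P(b) = -4 + 2*b
F(m, T) = -m²/7 (F(m, T) = -m*m/7 = -m²/7)
(-3 + 0*(-4))*(21 + F(P(6) - 1*6, y)) = (-3 + 0*(-4))*(21 - ((-4 + 2*6) - 1*6)²/7) = (-3 + 0)*(21 - ((-4 + 12) - 6)²/7) = -3*(21 - (8 - 6)²/7) = -3*(21 - ⅐*2²) = -3*(21 - ⅐*4) = -3*(21 - 4/7) = -3*143/7 = -429/7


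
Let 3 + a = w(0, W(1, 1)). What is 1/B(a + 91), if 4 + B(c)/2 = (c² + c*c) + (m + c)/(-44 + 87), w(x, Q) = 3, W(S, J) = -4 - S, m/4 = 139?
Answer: 43/1425282 ≈ 3.0169e-5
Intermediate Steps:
m = 556 (m = 4*139 = 556)
a = 0 (a = -3 + 3 = 0)
B(c) = 768/43 + 4*c² + 2*c/43 (B(c) = -8 + 2*((c² + c*c) + (556 + c)/(-44 + 87)) = -8 + 2*((c² + c²) + (556 + c)/43) = -8 + 2*(2*c² + (556 + c)*(1/43)) = -8 + 2*(2*c² + (556/43 + c/43)) = -8 + 2*(556/43 + 2*c² + c/43) = -8 + (1112/43 + 4*c² + 2*c/43) = 768/43 + 4*c² + 2*c/43)
1/B(a + 91) = 1/(768/43 + 4*(0 + 91)² + 2*(0 + 91)/43) = 1/(768/43 + 4*91² + (2/43)*91) = 1/(768/43 + 4*8281 + 182/43) = 1/(768/43 + 33124 + 182/43) = 1/(1425282/43) = 43/1425282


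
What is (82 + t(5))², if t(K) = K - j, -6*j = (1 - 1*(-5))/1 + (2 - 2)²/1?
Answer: 7744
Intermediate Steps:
j = -1 (j = -((1 - 1*(-5))/1 + (2 - 2)²/1)/6 = -((1 + 5)*1 + 0²*1)/6 = -(6*1 + 0*1)/6 = -(6 + 0)/6 = -⅙*6 = -1)
t(K) = 1 + K (t(K) = K - 1*(-1) = K + 1 = 1 + K)
(82 + t(5))² = (82 + (1 + 5))² = (82 + 6)² = 88² = 7744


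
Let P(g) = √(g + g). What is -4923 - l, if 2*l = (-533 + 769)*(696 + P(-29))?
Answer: -87051 - 118*I*√58 ≈ -87051.0 - 898.66*I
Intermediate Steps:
P(g) = √2*√g (P(g) = √(2*g) = √2*√g)
l = 82128 + 118*I*√58 (l = ((-533 + 769)*(696 + √2*√(-29)))/2 = (236*(696 + √2*(I*√29)))/2 = (236*(696 + I*√58))/2 = (164256 + 236*I*√58)/2 = 82128 + 118*I*√58 ≈ 82128.0 + 898.66*I)
-4923 - l = -4923 - (82128 + 118*I*√58) = -4923 + (-82128 - 118*I*√58) = -87051 - 118*I*√58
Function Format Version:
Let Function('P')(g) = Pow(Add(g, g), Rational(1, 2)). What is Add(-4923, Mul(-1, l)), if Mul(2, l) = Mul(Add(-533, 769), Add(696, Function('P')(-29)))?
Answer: Add(-87051, Mul(-118, I, Pow(58, Rational(1, 2)))) ≈ Add(-87051., Mul(-898.66, I))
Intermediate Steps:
Function('P')(g) = Mul(Pow(2, Rational(1, 2)), Pow(g, Rational(1, 2))) (Function('P')(g) = Pow(Mul(2, g), Rational(1, 2)) = Mul(Pow(2, Rational(1, 2)), Pow(g, Rational(1, 2))))
l = Add(82128, Mul(118, I, Pow(58, Rational(1, 2)))) (l = Mul(Rational(1, 2), Mul(Add(-533, 769), Add(696, Mul(Pow(2, Rational(1, 2)), Pow(-29, Rational(1, 2)))))) = Mul(Rational(1, 2), Mul(236, Add(696, Mul(Pow(2, Rational(1, 2)), Mul(I, Pow(29, Rational(1, 2))))))) = Mul(Rational(1, 2), Mul(236, Add(696, Mul(I, Pow(58, Rational(1, 2)))))) = Mul(Rational(1, 2), Add(164256, Mul(236, I, Pow(58, Rational(1, 2))))) = Add(82128, Mul(118, I, Pow(58, Rational(1, 2)))) ≈ Add(82128., Mul(898.66, I)))
Add(-4923, Mul(-1, l)) = Add(-4923, Mul(-1, Add(82128, Mul(118, I, Pow(58, Rational(1, 2)))))) = Add(-4923, Add(-82128, Mul(-118, I, Pow(58, Rational(1, 2))))) = Add(-87051, Mul(-118, I, Pow(58, Rational(1, 2))))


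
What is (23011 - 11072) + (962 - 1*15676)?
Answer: -2775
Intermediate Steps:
(23011 - 11072) + (962 - 1*15676) = 11939 + (962 - 15676) = 11939 - 14714 = -2775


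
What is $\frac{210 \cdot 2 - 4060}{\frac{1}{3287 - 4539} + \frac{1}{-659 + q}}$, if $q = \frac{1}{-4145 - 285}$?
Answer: $\frac{13304391070880}{8465731} \approx 1.5716 \cdot 10^{6}$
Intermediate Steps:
$q = - \frac{1}{4430}$ ($q = \frac{1}{-4430} = - \frac{1}{4430} \approx -0.00022573$)
$\frac{210 \cdot 2 - 4060}{\frac{1}{3287 - 4539} + \frac{1}{-659 + q}} = \frac{210 \cdot 2 - 4060}{\frac{1}{3287 - 4539} + \frac{1}{-659 - \frac{1}{4430}}} = \frac{420 - 4060}{\frac{1}{-1252} + \frac{1}{- \frac{2919371}{4430}}} = - \frac{3640}{- \frac{1}{1252} - \frac{4430}{2919371}} = - \frac{3640}{- \frac{8465731}{3655052492}} = \left(-3640\right) \left(- \frac{3655052492}{8465731}\right) = \frac{13304391070880}{8465731}$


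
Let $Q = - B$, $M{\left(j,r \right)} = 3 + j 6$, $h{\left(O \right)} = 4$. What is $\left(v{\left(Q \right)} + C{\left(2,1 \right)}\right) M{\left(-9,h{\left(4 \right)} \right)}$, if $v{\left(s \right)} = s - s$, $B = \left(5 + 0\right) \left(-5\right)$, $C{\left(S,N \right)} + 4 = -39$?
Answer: $2193$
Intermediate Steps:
$C{\left(S,N \right)} = -43$ ($C{\left(S,N \right)} = -4 - 39 = -43$)
$M{\left(j,r \right)} = 3 + 6 j$
$B = -25$ ($B = 5 \left(-5\right) = -25$)
$Q = 25$ ($Q = \left(-1\right) \left(-25\right) = 25$)
$v{\left(s \right)} = 0$
$\left(v{\left(Q \right)} + C{\left(2,1 \right)}\right) M{\left(-9,h{\left(4 \right)} \right)} = \left(0 - 43\right) \left(3 + 6 \left(-9\right)\right) = - 43 \left(3 - 54\right) = \left(-43\right) \left(-51\right) = 2193$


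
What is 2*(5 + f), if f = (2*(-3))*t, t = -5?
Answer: 70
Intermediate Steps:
f = 30 (f = (2*(-3))*(-5) = -6*(-5) = 30)
2*(5 + f) = 2*(5 + 30) = 2*35 = 70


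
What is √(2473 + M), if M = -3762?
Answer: I*√1289 ≈ 35.903*I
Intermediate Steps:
√(2473 + M) = √(2473 - 3762) = √(-1289) = I*√1289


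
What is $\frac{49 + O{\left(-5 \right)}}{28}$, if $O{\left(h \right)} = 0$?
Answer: $\frac{7}{4} \approx 1.75$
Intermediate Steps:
$\frac{49 + O{\left(-5 \right)}}{28} = \frac{49 + 0}{28} = \frac{1}{28} \cdot 49 = \frac{7}{4}$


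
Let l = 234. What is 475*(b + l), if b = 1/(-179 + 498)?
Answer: 35457325/319 ≈ 1.1115e+5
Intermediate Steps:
b = 1/319 ≈ 0.0031348
475*(b + l) = 475*(1/319 + 234) = 475*(74647/319) = 35457325/319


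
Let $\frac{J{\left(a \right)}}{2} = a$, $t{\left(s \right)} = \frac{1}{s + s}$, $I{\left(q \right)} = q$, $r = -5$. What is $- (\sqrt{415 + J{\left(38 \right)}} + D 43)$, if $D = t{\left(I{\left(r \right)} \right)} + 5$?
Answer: $- \frac{2107}{10} - \sqrt{491} \approx -232.86$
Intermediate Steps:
$t{\left(s \right)} = \frac{1}{2 s}$
$J{\left(a \right)} = 2 a$
$D = \frac{49}{10}$ ($D = \frac{1}{2 \left(-5\right)} + 5 = \frac{1}{2} \left(- \frac{1}{5}\right) + 5 = - \frac{1}{10} + 5 = \frac{49}{10} \approx 4.9$)
$- (\sqrt{415 + J{\left(38 \right)}} + D 43) = - (\sqrt{415 + 2 \cdot 38} + \frac{49}{10} \cdot 43) = - (\sqrt{415 + 76} + \frac{2107}{10}) = - (\sqrt{491} + \frac{2107}{10}) = - (\frac{2107}{10} + \sqrt{491}) = - \frac{2107}{10} - \sqrt{491}$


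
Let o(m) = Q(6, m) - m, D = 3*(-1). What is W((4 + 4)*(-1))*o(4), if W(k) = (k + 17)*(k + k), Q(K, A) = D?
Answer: 1008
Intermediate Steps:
D = -3
Q(K, A) = -3
o(m) = -3 - m
W(k) = 2*k*(17 + k) (W(k) = (17 + k)*(2*k) = 2*k*(17 + k))
W((4 + 4)*(-1))*o(4) = (2*((4 + 4)*(-1))*(17 + (4 + 4)*(-1)))*(-3 - 1*4) = (2*(8*(-1))*(17 + 8*(-1)))*(-3 - 4) = (2*(-8)*(17 - 8))*(-7) = (2*(-8)*9)*(-7) = -144*(-7) = 1008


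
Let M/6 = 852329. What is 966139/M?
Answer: 966139/5113974 ≈ 0.18892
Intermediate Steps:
M = 5113974 (M = 6*852329 = 5113974)
966139/M = 966139/5113974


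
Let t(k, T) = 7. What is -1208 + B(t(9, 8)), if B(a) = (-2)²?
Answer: -1204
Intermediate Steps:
B(a) = 4
-1208 + B(t(9, 8)) = -1208 + 4 = -1204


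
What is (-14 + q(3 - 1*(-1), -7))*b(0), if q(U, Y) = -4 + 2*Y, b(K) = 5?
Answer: -160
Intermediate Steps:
(-14 + q(3 - 1*(-1), -7))*b(0) = (-14 + (-4 + 2*(-7)))*5 = (-14 + (-4 - 14))*5 = (-14 - 18)*5 = -32*5 = -160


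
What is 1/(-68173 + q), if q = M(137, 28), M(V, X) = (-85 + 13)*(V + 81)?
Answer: -1/83869 ≈ -1.1923e-5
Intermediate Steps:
M(V, X) = -5832 - 72*V (M(V, X) = -72*(81 + V) = -5832 - 72*V)
q = -15696 (q = -5832 - 72*137 = -5832 - 9864 = -15696)
1/(-68173 + q) = 1/(-68173 - 15696) = 1/(-83869) = -1/83869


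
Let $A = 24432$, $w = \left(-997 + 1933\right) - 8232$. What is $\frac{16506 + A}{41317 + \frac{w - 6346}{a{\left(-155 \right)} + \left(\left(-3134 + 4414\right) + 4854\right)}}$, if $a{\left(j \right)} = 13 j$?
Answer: $\frac{168623622}{170171081} \approx 0.99091$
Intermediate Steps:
$w = -7296$ ($w = 936 - 8232 = -7296$)
$\frac{16506 + A}{41317 + \frac{w - 6346}{a{\left(-155 \right)} + \left(\left(-3134 + 4414\right) + 4854\right)}} = \frac{16506 + 24432}{41317 + \frac{-7296 - 6346}{13 \left(-155\right) + \left(\left(-3134 + 4414\right) + 4854\right)}} = \frac{40938}{41317 - \frac{13642}{-2015 + \left(1280 + 4854\right)}} = \frac{40938}{41317 - \frac{13642}{-2015 + 6134}} = \frac{40938}{41317 - \frac{13642}{4119}} = \frac{40938}{\frac{170171081}{4119}} = 40938 \cdot \frac{4119}{170171081} = \frac{168623622}{170171081}$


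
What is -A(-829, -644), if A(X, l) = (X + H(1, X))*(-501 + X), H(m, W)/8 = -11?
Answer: -1219610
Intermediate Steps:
H(m, W) = -88 (H(m, W) = 8*(-11) = -88)
A(X, l) = (-501 + X)*(-88 + X) (A(X, l) = (X - 88)*(-501 + X) = (-88 + X)*(-501 + X) = (-501 + X)*(-88 + X))
-A(-829, -644) = -(44088 + (-829)² - 589*(-829)) = -(44088 + 687241 + 488281) = -1*1219610 = -1219610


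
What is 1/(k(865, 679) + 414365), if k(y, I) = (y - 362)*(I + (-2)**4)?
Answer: 1/763950 ≈ 1.3090e-6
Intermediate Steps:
k(y, I) = (-362 + y)*(16 + I) (k(y, I) = (-362 + y)*(I + 16) = (-362 + y)*(16 + I))
1/(k(865, 679) + 414365) = 1/((-5792 - 362*679 + 16*865 + 679*865) + 414365) = 1/((-5792 - 245798 + 13840 + 587335) + 414365) = 1/(349585 + 414365) = 1/763950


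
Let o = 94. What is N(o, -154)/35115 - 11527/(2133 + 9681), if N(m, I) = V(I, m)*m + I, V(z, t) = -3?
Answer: -136640503/138282870 ≈ -0.98812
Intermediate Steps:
N(m, I) = I - 3*m (N(m, I) = -3*m + I = I - 3*m)
N(o, -154)/35115 - 11527/(2133 + 9681) = (-154 - 3*94)/35115 - 11527/(2133 + 9681) = (-154 - 282)*(1/35115) - 11527/11814 = -436*1/35115 - 11527*1/11814 = -436/35115 - 11527/11814 = -136640503/138282870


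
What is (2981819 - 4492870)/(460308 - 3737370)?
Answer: 1511051/3277062 ≈ 0.46110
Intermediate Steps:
(2981819 - 4492870)/(460308 - 3737370) = -1511051/(-3277062) = -1511051*(-1/3277062) = 1511051/3277062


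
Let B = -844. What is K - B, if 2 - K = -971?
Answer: 1817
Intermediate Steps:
K = 973 (K = 2 - 1*(-971) = 2 + 971 = 973)
K - B = 973 - 1*(-844) = 973 + 844 = 1817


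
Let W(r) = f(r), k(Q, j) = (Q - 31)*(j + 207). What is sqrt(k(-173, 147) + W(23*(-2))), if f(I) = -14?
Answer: I*sqrt(72230) ≈ 268.76*I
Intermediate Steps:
k(Q, j) = (-31 + Q)*(207 + j)
W(r) = -14
sqrt(k(-173, 147) + W(23*(-2))) = sqrt((-6417 - 31*147 + 207*(-173) - 173*147) - 14) = sqrt((-6417 - 4557 - 35811 - 25431) - 14) = sqrt(-72216 - 14) = sqrt(-72230) = I*sqrt(72230)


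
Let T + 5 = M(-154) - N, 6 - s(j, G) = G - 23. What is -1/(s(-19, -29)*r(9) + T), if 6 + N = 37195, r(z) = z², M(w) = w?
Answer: 1/32650 ≈ 3.0628e-5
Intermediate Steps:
s(j, G) = 29 - G (s(j, G) = 6 - (G - 23) = 6 - (-23 + G) = 6 + (23 - G) = 29 - G)
N = 37189 (N = -6 + 37195 = 37189)
T = -37348 (T = -5 + (-154 - 1*37189) = -5 + (-154 - 37189) = -5 - 37343 = -37348)
-1/(s(-19, -29)*r(9) + T) = -1/((29 - 1*(-29))*9² - 37348) = -1/((29 + 29)*81 - 37348) = -1/(58*81 - 37348) = -1/(4698 - 37348) = -1/(-32650) = -1*(-1/32650) = 1/32650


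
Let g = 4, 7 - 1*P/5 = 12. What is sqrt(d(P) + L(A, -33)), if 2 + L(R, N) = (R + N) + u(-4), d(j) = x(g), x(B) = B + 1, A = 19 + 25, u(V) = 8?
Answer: sqrt(22) ≈ 4.6904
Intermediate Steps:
P = -25 (P = 35 - 5*12 = 35 - 60 = -25)
A = 44
x(B) = 1 + B
d(j) = 5 (d(j) = 1 + 4 = 5)
L(R, N) = 6 + N + R (L(R, N) = -2 + ((R + N) + 8) = -2 + ((N + R) + 8) = -2 + (8 + N + R) = 6 + N + R)
sqrt(d(P) + L(A, -33)) = sqrt(5 + (6 - 33 + 44)) = sqrt(5 + 17) = sqrt(22)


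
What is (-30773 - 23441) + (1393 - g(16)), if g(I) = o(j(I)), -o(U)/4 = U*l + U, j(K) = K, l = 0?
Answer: -52757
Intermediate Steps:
o(U) = -4*U (o(U) = -4*(U*0 + U) = -4*(0 + U) = -4*U)
g(I) = -4*I
(-30773 - 23441) + (1393 - g(16)) = (-30773 - 23441) + (1393 - (-4)*16) = -54214 + (1393 - 1*(-64)) = -54214 + (1393 + 64) = -54214 + 1457 = -52757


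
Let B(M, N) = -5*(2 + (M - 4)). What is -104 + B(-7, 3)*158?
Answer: 7006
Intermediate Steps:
B(M, N) = 10 - 5*M (B(M, N) = -5*(2 + (-4 + M)) = -5*(-2 + M) = 10 - 5*M)
-104 + B(-7, 3)*158 = -104 + (10 - 5*(-7))*158 = -104 + (10 + 35)*158 = -104 + 45*158 = -104 + 7110 = 7006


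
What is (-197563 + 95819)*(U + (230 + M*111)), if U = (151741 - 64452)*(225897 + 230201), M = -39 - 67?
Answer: -4050665376514784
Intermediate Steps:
M = -106
U = 39812338322 (U = 87289*456098 = 39812338322)
(-197563 + 95819)*(U + (230 + M*111)) = (-197563 + 95819)*(39812338322 + (230 - 106*111)) = -101744*(39812338322 + (230 - 11766)) = -101744*(39812338322 - 11536) = -101744*39812326786 = -4050665376514784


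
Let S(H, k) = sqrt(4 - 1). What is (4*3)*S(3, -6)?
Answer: 12*sqrt(3) ≈ 20.785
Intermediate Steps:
S(H, k) = sqrt(3)
(4*3)*S(3, -6) = (4*3)*sqrt(3) = 12*sqrt(3)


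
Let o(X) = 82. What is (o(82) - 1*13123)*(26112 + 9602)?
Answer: -465746274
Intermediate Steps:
(o(82) - 1*13123)*(26112 + 9602) = (82 - 1*13123)*(26112 + 9602) = (82 - 13123)*35714 = -13041*35714 = -465746274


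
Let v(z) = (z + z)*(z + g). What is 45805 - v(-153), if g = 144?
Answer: 43051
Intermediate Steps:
v(z) = 2*z*(144 + z) (v(z) = (z + z)*(z + 144) = (2*z)*(144 + z) = 2*z*(144 + z))
45805 - v(-153) = 45805 - 2*(-153)*(144 - 153) = 45805 - 2*(-153)*(-9) = 45805 - 1*2754 = 45805 - 2754 = 43051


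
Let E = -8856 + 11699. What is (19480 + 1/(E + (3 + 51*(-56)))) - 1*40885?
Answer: -214051/10 ≈ -21405.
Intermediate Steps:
E = 2843
(19480 + 1/(E + (3 + 51*(-56)))) - 1*40885 = (19480 + 1/(2843 + (3 + 51*(-56)))) - 1*40885 = (19480 + 1/(2843 + (3 - 2856))) - 40885 = (19480 + 1/(2843 - 2853)) - 40885 = (19480 + 1/(-10)) - 40885 = (19480 - 1/10) - 40885 = 194799/10 - 40885 = -214051/10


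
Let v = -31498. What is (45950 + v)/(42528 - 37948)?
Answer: 3613/1145 ≈ 3.1555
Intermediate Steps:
(45950 + v)/(42528 - 37948) = (45950 - 31498)/(42528 - 37948) = 14452/4580 = 14452*(1/4580) = 3613/1145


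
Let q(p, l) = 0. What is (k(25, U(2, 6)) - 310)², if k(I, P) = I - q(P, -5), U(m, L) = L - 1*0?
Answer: 81225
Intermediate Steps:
U(m, L) = L (U(m, L) = L + 0 = L)
k(I, P) = I (k(I, P) = I - 1*0 = I + 0 = I)
(k(25, U(2, 6)) - 310)² = (25 - 310)² = (-285)² = 81225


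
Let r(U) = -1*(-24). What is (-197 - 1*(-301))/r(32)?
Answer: 13/3 ≈ 4.3333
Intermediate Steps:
r(U) = 24
(-197 - 1*(-301))/r(32) = (-197 - 1*(-301))/24 = (-197 + 301)*(1/24) = 104*(1/24) = 13/3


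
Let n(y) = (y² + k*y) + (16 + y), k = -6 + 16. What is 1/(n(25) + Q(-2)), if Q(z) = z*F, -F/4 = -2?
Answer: 1/900 ≈ 0.0011111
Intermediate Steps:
k = 10
F = 8 (F = -4*(-2) = 8)
Q(z) = 8*z (Q(z) = z*8 = 8*z)
n(y) = 16 + y² + 11*y (n(y) = (y² + 10*y) + (16 + y) = 16 + y² + 11*y)
1/(n(25) + Q(-2)) = 1/((16 + 25² + 11*25) + 8*(-2)) = 1/((16 + 625 + 275) - 16) = 1/(916 - 16) = 1/900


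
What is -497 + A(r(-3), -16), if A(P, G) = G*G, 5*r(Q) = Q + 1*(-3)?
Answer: -241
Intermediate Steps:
r(Q) = -⅗ + Q/5 (r(Q) = (Q + 1*(-3))/5 = (Q - 3)/5 = (-3 + Q)/5 = -⅗ + Q/5)
A(P, G) = G²
-497 + A(r(-3), -16) = -497 + (-16)² = -497 + 256 = -241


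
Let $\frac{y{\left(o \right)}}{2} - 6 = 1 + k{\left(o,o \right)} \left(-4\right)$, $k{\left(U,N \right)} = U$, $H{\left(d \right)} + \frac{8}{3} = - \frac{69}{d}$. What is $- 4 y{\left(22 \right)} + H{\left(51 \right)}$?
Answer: $\frac{32843}{51} \approx 643.98$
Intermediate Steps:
$H{\left(d \right)} = - \frac{8}{3} - \frac{69}{d}$
$y{\left(o \right)} = 14 - 8 o$ ($y{\left(o \right)} = 12 + 2 \left(1 + o \left(-4\right)\right) = 12 + 2 \left(1 - 4 o\right) = 12 - \left(-2 + 8 o\right) = 14 - 8 o$)
$- 4 y{\left(22 \right)} + H{\left(51 \right)} = - 4 \left(14 - 176\right) - \left(\frac{8}{3} + \frac{69}{51}\right) = - 4 \left(14 - 176\right) - \frac{205}{51} = \left(-4\right) \left(-162\right) - \frac{205}{51} = 648 - \frac{205}{51} = \frac{32843}{51}$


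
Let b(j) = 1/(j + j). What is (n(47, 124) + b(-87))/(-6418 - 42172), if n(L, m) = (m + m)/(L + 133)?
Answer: -3581/126819900 ≈ -2.8237e-5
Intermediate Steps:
n(L, m) = 2*m/(133 + L) (n(L, m) = (2*m)/(133 + L) = 2*m/(133 + L))
b(j) = 1/(2*j)
(n(47, 124) + b(-87))/(-6418 - 42172) = (2*124/(133 + 47) + (½)/(-87))/(-6418 - 42172) = (2*124/180 + (½)*(-1/87))/(-48590) = (2*124*(1/180) - 1/174)*(-1/48590) = (62/45 - 1/174)*(-1/48590) = (3581/2610)*(-1/48590) = -3581/126819900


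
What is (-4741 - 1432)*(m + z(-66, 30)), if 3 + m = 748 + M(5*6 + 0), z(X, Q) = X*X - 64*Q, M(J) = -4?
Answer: -19611621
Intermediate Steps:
z(X, Q) = X² - 64*Q
m = 741 (m = -3 + (748 - 4) = -3 + 744 = 741)
(-4741 - 1432)*(m + z(-66, 30)) = (-4741 - 1432)*(741 + ((-66)² - 64*30)) = -6173*(741 + (4356 - 1920)) = -6173*(741 + 2436) = -6173*3177 = -19611621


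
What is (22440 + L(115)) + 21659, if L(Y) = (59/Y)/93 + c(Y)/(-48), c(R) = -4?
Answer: 628853007/14260 ≈ 44099.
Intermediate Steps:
L(Y) = 1/12 + 59/(93*Y) (L(Y) = (59/Y)/93 - 4/(-48) = (59/Y)*(1/93) - 4*(-1/48) = 59/(93*Y) + 1/12 = 1/12 + 59/(93*Y))
(22440 + L(115)) + 21659 = (22440 + (1/372)*(236 + 31*115)/115) + 21659 = (22440 + (1/372)*(1/115)*(236 + 3565)) + 21659 = (22440 + (1/372)*(1/115)*3801) + 21659 = (22440 + 1267/14260) + 21659 = 319995667/14260 + 21659 = 628853007/14260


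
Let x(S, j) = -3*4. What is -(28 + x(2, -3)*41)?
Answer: 464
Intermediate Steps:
x(S, j) = -12
-(28 + x(2, -3)*41) = -(28 - 12*41) = -(28 - 492) = -1*(-464) = 464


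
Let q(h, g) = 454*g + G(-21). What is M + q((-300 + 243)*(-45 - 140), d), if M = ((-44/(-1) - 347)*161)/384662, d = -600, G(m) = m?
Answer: -104790055485/384662 ≈ -2.7242e+5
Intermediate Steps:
M = -48783/384662 (M = ((-44*(-1) - 347)*161)*(1/384662) = ((44 - 347)*161)*(1/384662) = -303*161*(1/384662) = -48783*1/384662 = -48783/384662 ≈ -0.12682)
q(h, g) = -21 + 454*g (q(h, g) = 454*g - 21 = -21 + 454*g)
M + q((-300 + 243)*(-45 - 140), d) = -48783/384662 + (-21 + 454*(-600)) = -48783/384662 + (-21 - 272400) = -48783/384662 - 272421 = -104790055485/384662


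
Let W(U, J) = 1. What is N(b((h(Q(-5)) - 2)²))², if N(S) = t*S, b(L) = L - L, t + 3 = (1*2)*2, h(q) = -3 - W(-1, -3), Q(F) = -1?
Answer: 0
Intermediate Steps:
h(q) = -4 (h(q) = -3 - 1*1 = -3 - 1 = -4)
t = 1 (t = -3 + (1*2)*2 = -3 + 2*2 = -3 + 4 = 1)
b(L) = 0
N(S) = S (N(S) = 1*S = S)
N(b((h(Q(-5)) - 2)²))² = 0² = 0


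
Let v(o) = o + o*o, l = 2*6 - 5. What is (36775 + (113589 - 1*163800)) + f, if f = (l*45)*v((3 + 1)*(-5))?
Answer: 106264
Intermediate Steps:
l = 7 (l = 12 - 5 = 7)
v(o) = o + o**2
f = 119700 (f = (7*45)*(((3 + 1)*(-5))*(1 + (3 + 1)*(-5))) = 315*((4*(-5))*(1 + 4*(-5))) = 315*(-20*(1 - 20)) = 315*(-20*(-19)) = 315*380 = 119700)
(36775 + (113589 - 1*163800)) + f = (36775 + (113589 - 1*163800)) + 119700 = (36775 + (113589 - 163800)) + 119700 = (36775 - 50211) + 119700 = -13436 + 119700 = 106264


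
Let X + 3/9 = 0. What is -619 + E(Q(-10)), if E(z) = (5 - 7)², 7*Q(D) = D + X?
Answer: -615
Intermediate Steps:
X = -⅓ (X = -⅓ + 0 = -⅓ ≈ -0.33333)
Q(D) = -1/21 + D/7 (Q(D) = (D - ⅓)/7 = (-⅓ + D)/7 = -1/21 + D/7)
E(z) = 4 (E(z) = (-2)² = 4)
-619 + E(Q(-10)) = -619 + 4 = -615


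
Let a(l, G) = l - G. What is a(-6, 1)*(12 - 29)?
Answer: 119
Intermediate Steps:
a(-6, 1)*(12 - 29) = (-6 - 1*1)*(12 - 29) = (-6 - 1)*(-17) = -7*(-17) = 119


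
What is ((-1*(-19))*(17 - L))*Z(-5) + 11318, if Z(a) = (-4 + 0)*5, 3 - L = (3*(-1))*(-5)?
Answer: 298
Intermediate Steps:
L = -12 (L = 3 - 3*(-1)*(-5) = 3 - (-3)*(-5) = 3 - 1*15 = 3 - 15 = -12)
Z(a) = -20 (Z(a) = -4*5 = -20)
((-1*(-19))*(17 - L))*Z(-5) + 11318 = ((-1*(-19))*(17 - 1*(-12)))*(-20) + 11318 = (19*(17 + 12))*(-20) + 11318 = (19*29)*(-20) + 11318 = 551*(-20) + 11318 = -11020 + 11318 = 298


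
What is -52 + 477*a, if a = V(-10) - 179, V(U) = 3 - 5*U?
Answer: -60154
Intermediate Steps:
a = -126 (a = (3 - 5*(-10)) - 179 = (3 + 50) - 179 = 53 - 179 = -126)
-52 + 477*a = -52 + 477*(-126) = -52 - 60102 = -60154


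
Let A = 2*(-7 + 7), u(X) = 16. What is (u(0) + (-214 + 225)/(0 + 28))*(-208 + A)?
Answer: -23868/7 ≈ -3409.7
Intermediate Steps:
A = 0 (A = 2*0 = 0)
(u(0) + (-214 + 225)/(0 + 28))*(-208 + A) = (16 + (-214 + 225)/(0 + 28))*(-208 + 0) = (16 + 11/28)*(-208) = (459/28)*(-208) = -23868/7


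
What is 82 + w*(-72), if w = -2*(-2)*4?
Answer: -1070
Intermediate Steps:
w = 16 (w = 4*4 = 16)
82 + w*(-72) = 82 + 16*(-72) = 82 - 1152 = -1070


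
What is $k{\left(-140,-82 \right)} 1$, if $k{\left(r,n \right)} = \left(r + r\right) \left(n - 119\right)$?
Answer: $56280$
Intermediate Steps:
$k{\left(r,n \right)} = 2 r \left(-119 + n\right)$
$k{\left(-140,-82 \right)} 1 = 2 \left(-140\right) \left(-119 - 82\right) 1 = 2 \left(-140\right) \left(-201\right) 1 = 56280 \cdot 1 = 56280$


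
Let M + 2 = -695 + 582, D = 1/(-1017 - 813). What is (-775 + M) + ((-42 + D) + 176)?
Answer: -1383481/1830 ≈ -756.00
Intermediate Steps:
D = -1/1830 (D = 1/(-1830) = -1/1830 ≈ -0.00054645)
M = -115 (M = -2 + (-695 + 582) = -2 - 113 = -115)
(-775 + M) + ((-42 + D) + 176) = (-775 - 115) + ((-42 - 1/1830) + 176) = -890 + (-76861/1830 + 176) = -890 + 245219/1830 = -1383481/1830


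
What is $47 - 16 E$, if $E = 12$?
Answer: $-145$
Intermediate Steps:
$47 - 16 E = 47 - 192 = -145$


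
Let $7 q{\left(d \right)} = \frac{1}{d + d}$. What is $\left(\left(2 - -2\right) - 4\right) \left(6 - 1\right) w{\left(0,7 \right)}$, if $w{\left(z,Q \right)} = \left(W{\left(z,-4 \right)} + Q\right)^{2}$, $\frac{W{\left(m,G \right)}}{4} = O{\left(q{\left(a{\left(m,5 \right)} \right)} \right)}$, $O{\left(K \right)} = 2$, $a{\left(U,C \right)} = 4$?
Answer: $0$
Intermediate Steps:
$q{\left(d \right)} = \frac{1}{14 d}$ ($q{\left(d \right)} = \frac{1}{7 \left(d + d\right)} = \frac{1}{7 \cdot 2 d} = \frac{\frac{1}{2} \frac{1}{d}}{7} = \frac{1}{14 d}$)
$W{\left(m,G \right)} = 8$ ($W{\left(m,G \right)} = 4 \cdot 2 = 8$)
$w{\left(z,Q \right)} = \left(8 + Q\right)^{2}$
$\left(\left(2 - -2\right) - 4\right) \left(6 - 1\right) w{\left(0,7 \right)} = \left(\left(2 - -2\right) - 4\right) \left(6 - 1\right) \left(8 + 7\right)^{2} = \left(\left(2 + 2\right) - 4\right) 5 \cdot 15^{2} = \left(4 - 4\right) 5 \cdot 225 = 0 \cdot 5 \cdot 225 = 0 \cdot 225 = 0$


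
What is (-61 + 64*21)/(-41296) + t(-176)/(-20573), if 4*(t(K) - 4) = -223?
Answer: -24258091/849582608 ≈ -0.028553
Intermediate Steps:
t(K) = -207/4 (t(K) = 4 + (¼)*(-223) = 4 - 223/4 = -207/4)
(-61 + 64*21)/(-41296) + t(-176)/(-20573) = (-61 + 64*21)/(-41296) - 207/4/(-20573) = (-61 + 1344)*(-1/41296) - 207/4*(-1/20573) = 1283*(-1/41296) + 207/82292 = -1283/41296 + 207/82292 = -24258091/849582608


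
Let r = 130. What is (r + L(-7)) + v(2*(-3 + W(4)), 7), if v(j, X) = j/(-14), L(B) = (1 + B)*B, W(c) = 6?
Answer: 1201/7 ≈ 171.57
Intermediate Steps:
L(B) = B*(1 + B)
v(j, X) = -j/14 (v(j, X) = j*(-1/14) = -j/14)
(r + L(-7)) + v(2*(-3 + W(4)), 7) = (130 - 7*(1 - 7)) - (-3 + 6)/7 = (130 - 7*(-6)) - 3/7 = (130 + 42) - 1/14*6 = 172 - 3/7 = 1201/7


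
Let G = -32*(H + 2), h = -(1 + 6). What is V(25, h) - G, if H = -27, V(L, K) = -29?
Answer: -829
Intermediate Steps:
h = -7 (h = -1*7 = -7)
G = 800 (G = -32*(-27 + 2) = -32*(-25) = 800)
V(25, h) - G = -29 - 1*800 = -29 - 800 = -829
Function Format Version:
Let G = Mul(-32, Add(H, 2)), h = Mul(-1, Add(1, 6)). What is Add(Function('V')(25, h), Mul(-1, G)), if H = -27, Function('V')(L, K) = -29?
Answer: -829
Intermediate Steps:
h = -7 (h = Mul(-1, 7) = -7)
G = 800 (G = Mul(-32, Add(-27, 2)) = Mul(-32, -25) = 800)
Add(Function('V')(25, h), Mul(-1, G)) = Add(-29, Mul(-1, 800)) = Add(-29, -800) = -829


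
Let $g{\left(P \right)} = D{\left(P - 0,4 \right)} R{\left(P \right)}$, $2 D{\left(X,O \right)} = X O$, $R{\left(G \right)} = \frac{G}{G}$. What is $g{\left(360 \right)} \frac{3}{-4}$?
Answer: $-540$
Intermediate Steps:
$R{\left(G \right)} = 1$
$D{\left(X,O \right)} = \frac{O X}{2}$ ($D{\left(X,O \right)} = \frac{X O}{2} = \frac{O X}{2}$)
$g{\left(P \right)} = 2 P$ ($g{\left(P \right)} = \frac{1}{2} \cdot 4 \left(P - 0\right) 1 = \frac{1}{2} \cdot 4 \left(P + 0\right) 1 = \frac{1}{2} \cdot 4 P 1 = 2 P 1 = 2 P$)
$g{\left(360 \right)} \frac{3}{-4} = 2 \cdot 360 \frac{3}{-4} = 720 \cdot 3 \left(- \frac{1}{4}\right) = 720 \left(- \frac{3}{4}\right) = -540$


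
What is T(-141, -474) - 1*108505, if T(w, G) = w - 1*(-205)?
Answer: -108441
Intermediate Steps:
T(w, G) = 205 + w (T(w, G) = w + 205 = 205 + w)
T(-141, -474) - 1*108505 = (205 - 141) - 1*108505 = 64 - 108505 = -108441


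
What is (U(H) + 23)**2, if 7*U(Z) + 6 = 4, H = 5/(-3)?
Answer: 25281/49 ≈ 515.94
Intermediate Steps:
H = -5/3 (H = 5*(-1/3) = -5/3 ≈ -1.6667)
U(Z) = -2/7 (U(Z) = -6/7 + (1/7)*4 = -6/7 + 4/7 = -2/7)
(U(H) + 23)**2 = (-2/7 + 23)**2 = (159/7)**2 = 25281/49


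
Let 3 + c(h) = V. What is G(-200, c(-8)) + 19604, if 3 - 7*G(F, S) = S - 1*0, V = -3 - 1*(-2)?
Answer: 19605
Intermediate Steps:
V = -1 (V = -3 + 2 = -1)
c(h) = -4 (c(h) = -3 - 1 = -4)
G(F, S) = 3/7 - S/7 (G(F, S) = 3/7 - (S - 1*0)/7 = 3/7 - (S + 0)/7 = 3/7 - S/7)
G(-200, c(-8)) + 19604 = (3/7 - 1/7*(-4)) + 19604 = (3/7 + 4/7) + 19604 = 1 + 19604 = 19605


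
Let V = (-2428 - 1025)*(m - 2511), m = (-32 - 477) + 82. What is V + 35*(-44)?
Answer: 10143374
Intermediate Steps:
m = -427 (m = -509 + 82 = -427)
V = 10144914 (V = (-2428 - 1025)*(-427 - 2511) = -3453*(-2938) = 10144914)
V + 35*(-44) = 10144914 + 35*(-44) = 10144914 - 1540 = 10143374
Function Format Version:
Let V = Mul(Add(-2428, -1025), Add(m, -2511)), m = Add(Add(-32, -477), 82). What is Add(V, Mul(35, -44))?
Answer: 10143374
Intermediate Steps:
m = -427 (m = Add(-509, 82) = -427)
V = 10144914 (V = Mul(Add(-2428, -1025), Add(-427, -2511)) = Mul(-3453, -2938) = 10144914)
Add(V, Mul(35, -44)) = Add(10144914, Mul(35, -44)) = Add(10144914, -1540) = 10143374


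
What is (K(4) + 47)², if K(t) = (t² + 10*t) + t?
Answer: 11449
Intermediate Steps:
K(t) = t² + 11*t
(K(4) + 47)² = (4*(11 + 4) + 47)² = (4*15 + 47)² = (60 + 47)² = 107² = 11449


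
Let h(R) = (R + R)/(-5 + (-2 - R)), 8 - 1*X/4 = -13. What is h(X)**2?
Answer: 576/169 ≈ 3.4083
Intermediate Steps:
X = 84 (X = 32 - 4*(-13) = 32 + 52 = 84)
h(R) = 2*R/(-7 - R) (h(R) = (2*R)/(-7 - R) = 2*R/(-7 - R))
h(X)**2 = (-2*84/(7 + 84))**2 = (-2*84/91)**2 = (-2*84*1/91)**2 = (-24/13)**2 = 576/169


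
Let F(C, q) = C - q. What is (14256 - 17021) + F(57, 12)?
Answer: -2720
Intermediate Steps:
(14256 - 17021) + F(57, 12) = (14256 - 17021) + (57 - 1*12) = -2765 + (57 - 12) = -2765 + 45 = -2720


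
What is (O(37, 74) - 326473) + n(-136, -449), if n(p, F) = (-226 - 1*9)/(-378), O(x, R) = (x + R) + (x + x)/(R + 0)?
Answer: -123364223/378 ≈ -3.2636e+5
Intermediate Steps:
O(x, R) = R + x + 2*x/R (O(x, R) = (R + x) + (2*x)/R = (R + x) + 2*x/R = R + x + 2*x/R)
n(p, F) = 235/378 (n(p, F) = (-226 - 9)*(-1/378) = -235*(-1/378) = 235/378)
(O(37, 74) - 326473) + n(-136, -449) = ((74 + 37 + 2*37/74) - 326473) + 235/378 = ((74 + 37 + 2*37*(1/74)) - 326473) + 235/378 = ((74 + 37 + 1) - 326473) + 235/378 = (112 - 326473) + 235/378 = -326361 + 235/378 = -123364223/378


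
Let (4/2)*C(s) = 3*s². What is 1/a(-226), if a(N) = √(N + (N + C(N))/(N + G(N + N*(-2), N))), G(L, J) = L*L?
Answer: -15*I*√3157/12628 ≈ -0.066741*I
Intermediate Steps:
C(s) = 3*s²/2 (C(s) = (3*s²)/2 = 3*s²/2)
G(L, J) = L²
a(N) = √(N + (N + 3*N²/2)/(N + N²)) (a(N) = √(N + (N + 3*N²/2)/(N + (N + N*(-2))²)) = √(N + (N + 3*N²/2)/(N + (N - 2*N)²)) = √(N + (N + 3*N²/2)/(N + (-N)²)) = √(N + (N + 3*N²/2)/(N + N²)))
1/a(-226) = 1/(√2*√((2 + 2*(-226)² + 5*(-226))/(1 - 226))/2) = 1/(√2*√((2 + 2*51076 - 1130)/(-225))/2) = 1/(√2*√(-(2 + 102152 - 1130)/225)/2) = 1/(√2*√(-1/225*101024)/2) = 1/(√2*√(-101024/225)/2) = 1/(√2*(4*I*√6314/15)/2) = 1/(4*I*√3157/15) = -15*I*√3157/12628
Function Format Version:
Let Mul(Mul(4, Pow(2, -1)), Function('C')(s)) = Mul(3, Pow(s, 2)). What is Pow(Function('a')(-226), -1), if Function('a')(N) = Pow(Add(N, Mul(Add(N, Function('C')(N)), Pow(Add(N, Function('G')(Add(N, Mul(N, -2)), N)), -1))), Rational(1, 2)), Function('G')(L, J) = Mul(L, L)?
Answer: Mul(Rational(-15, 12628), I, Pow(3157, Rational(1, 2))) ≈ Mul(-0.066741, I)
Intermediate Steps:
Function('C')(s) = Mul(Rational(3, 2), Pow(s, 2)) (Function('C')(s) = Mul(Rational(1, 2), Mul(3, Pow(s, 2))) = Mul(Rational(3, 2), Pow(s, 2)))
Function('G')(L, J) = Pow(L, 2)
Function('a')(N) = Pow(Add(N, Mul(Pow(Add(N, Pow(N, 2)), -1), Add(N, Mul(Rational(3, 2), Pow(N, 2))))), Rational(1, 2)) (Function('a')(N) = Pow(Add(N, Mul(Add(N, Mul(Rational(3, 2), Pow(N, 2))), Pow(Add(N, Pow(Add(N, Mul(N, -2)), 2)), -1))), Rational(1, 2)) = Pow(Add(N, Mul(Add(N, Mul(Rational(3, 2), Pow(N, 2))), Pow(Add(N, Pow(Add(N, Mul(-2, N)), 2)), -1))), Rational(1, 2)) = Pow(Add(N, Mul(Add(N, Mul(Rational(3, 2), Pow(N, 2))), Pow(Add(N, Pow(Mul(-1, N), 2)), -1))), Rational(1, 2)) = Pow(Add(N, Mul(Add(N, Mul(Rational(3, 2), Pow(N, 2))), Pow(Add(N, Pow(N, 2)), -1))), Rational(1, 2)) = Pow(Add(N, Mul(Pow(Add(N, Pow(N, 2)), -1), Add(N, Mul(Rational(3, 2), Pow(N, 2))))), Rational(1, 2)))
Pow(Function('a')(-226), -1) = Pow(Mul(Rational(1, 2), Pow(2, Rational(1, 2)), Pow(Mul(Pow(Add(1, -226), -1), Add(2, Mul(2, Pow(-226, 2)), Mul(5, -226))), Rational(1, 2))), -1) = Pow(Mul(Rational(1, 2), Pow(2, Rational(1, 2)), Pow(Mul(Pow(-225, -1), Add(2, Mul(2, 51076), -1130)), Rational(1, 2))), -1) = Pow(Mul(Rational(1, 2), Pow(2, Rational(1, 2)), Pow(Mul(Rational(-1, 225), Add(2, 102152, -1130)), Rational(1, 2))), -1) = Pow(Mul(Rational(1, 2), Pow(2, Rational(1, 2)), Pow(Mul(Rational(-1, 225), 101024), Rational(1, 2))), -1) = Pow(Mul(Rational(1, 2), Pow(2, Rational(1, 2)), Pow(Rational(-101024, 225), Rational(1, 2))), -1) = Pow(Mul(Rational(1, 2), Pow(2, Rational(1, 2)), Mul(Rational(4, 15), I, Pow(6314, Rational(1, 2)))), -1) = Pow(Mul(Rational(4, 15), I, Pow(3157, Rational(1, 2))), -1) = Mul(Rational(-15, 12628), I, Pow(3157, Rational(1, 2)))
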